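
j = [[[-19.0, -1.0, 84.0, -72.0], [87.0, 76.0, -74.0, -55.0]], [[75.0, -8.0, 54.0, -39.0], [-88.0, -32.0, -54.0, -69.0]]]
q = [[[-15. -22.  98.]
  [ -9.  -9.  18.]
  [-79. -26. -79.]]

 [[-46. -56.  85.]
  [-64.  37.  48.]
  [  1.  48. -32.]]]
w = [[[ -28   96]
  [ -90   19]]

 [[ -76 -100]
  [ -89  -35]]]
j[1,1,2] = -54.0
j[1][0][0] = 75.0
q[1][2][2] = -32.0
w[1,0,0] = -76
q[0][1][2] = 18.0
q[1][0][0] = -46.0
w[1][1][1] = -35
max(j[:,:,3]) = -39.0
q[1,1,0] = -64.0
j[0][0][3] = -72.0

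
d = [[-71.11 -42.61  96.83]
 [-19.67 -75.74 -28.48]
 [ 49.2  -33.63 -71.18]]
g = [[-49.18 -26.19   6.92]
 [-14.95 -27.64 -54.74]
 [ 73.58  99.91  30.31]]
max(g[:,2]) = 30.31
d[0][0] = -71.11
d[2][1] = -33.63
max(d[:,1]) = -33.63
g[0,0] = -49.18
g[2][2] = 30.31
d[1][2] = -28.48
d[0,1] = -42.61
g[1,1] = -27.64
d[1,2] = -28.48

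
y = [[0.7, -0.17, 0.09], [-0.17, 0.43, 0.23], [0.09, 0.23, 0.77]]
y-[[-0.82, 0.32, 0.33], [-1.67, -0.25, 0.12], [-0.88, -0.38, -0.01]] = [[1.52, -0.49, -0.24], [1.5, 0.68, 0.11], [0.97, 0.61, 0.78]]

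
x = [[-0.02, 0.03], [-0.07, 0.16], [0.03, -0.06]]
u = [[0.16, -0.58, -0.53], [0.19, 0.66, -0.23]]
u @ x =[[0.02, -0.06],[-0.06, 0.13]]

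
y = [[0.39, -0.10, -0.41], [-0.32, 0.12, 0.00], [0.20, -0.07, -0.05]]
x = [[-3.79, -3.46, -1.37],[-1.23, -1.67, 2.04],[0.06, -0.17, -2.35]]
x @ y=[[-0.64, 0.06, 1.62], [0.46, -0.22, 0.4], [-0.39, 0.14, 0.09]]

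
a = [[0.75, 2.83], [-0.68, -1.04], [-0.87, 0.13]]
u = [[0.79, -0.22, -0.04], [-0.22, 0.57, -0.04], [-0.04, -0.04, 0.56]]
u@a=[[0.78, 2.46], [-0.52, -1.22], [-0.49, 0.00]]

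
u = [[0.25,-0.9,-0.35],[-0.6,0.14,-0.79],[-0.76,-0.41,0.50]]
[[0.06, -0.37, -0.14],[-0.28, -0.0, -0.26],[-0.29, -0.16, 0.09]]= u @ [[0.4,0.03,0.05], [0.03,0.40,0.05], [0.05,0.05,0.3]]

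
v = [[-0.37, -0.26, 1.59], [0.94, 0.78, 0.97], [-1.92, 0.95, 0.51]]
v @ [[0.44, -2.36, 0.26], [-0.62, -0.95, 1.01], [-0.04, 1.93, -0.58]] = [[-0.07, 4.19, -1.28], [-0.11, -1.09, 0.47], [-1.45, 4.61, 0.16]]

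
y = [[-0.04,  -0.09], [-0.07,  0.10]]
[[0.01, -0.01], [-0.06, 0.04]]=y @[[0.45, -0.3], [-0.30, 0.20]]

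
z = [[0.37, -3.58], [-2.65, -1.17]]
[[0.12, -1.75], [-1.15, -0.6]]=z@ [[0.43, 0.01],[0.01, 0.49]]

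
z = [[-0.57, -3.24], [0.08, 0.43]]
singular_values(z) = [3.32, 0.0]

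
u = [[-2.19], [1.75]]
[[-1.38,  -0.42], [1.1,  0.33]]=u @[[0.63, 0.19]]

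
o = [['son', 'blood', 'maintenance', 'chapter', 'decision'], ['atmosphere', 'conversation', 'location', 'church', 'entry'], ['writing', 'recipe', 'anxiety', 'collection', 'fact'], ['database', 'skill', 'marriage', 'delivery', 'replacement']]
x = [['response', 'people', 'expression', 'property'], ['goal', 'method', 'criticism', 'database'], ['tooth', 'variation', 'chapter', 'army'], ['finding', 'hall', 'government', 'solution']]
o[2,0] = 'writing'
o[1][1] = 'conversation'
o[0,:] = ['son', 'blood', 'maintenance', 'chapter', 'decision']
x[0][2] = 'expression'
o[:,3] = ['chapter', 'church', 'collection', 'delivery']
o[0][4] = 'decision'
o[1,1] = 'conversation'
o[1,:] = ['atmosphere', 'conversation', 'location', 'church', 'entry']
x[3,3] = 'solution'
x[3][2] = 'government'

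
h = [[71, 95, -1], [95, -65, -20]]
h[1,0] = 95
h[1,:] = [95, -65, -20]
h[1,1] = -65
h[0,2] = -1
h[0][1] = 95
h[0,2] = -1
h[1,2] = -20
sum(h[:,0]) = 166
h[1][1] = -65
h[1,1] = -65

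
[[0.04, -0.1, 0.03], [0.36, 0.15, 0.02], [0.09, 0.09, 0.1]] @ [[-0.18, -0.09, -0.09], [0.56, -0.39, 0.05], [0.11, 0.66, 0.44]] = [[-0.06,0.06,0.0], [0.02,-0.08,-0.02], [0.05,0.02,0.04]]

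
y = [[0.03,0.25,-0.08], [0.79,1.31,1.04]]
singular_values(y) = [1.86, 0.22]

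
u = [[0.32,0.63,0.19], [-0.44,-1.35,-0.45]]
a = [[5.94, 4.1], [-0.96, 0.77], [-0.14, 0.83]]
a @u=[[0.10, -1.79, -0.72], [-0.65, -1.64, -0.53], [-0.41, -1.21, -0.4]]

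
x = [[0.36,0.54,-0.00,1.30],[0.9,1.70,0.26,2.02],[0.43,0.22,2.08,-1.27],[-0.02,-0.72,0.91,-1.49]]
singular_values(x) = [3.71, 2.41, 0.32, 0.13]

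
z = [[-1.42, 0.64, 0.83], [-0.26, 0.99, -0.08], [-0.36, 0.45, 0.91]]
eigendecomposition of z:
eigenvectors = [[(0.98+0j), -0.34-0.11j, -0.34+0.11j],[(0.12+0j), (-0.17-0.51j), -0.17+0.51j],[(0.14+0j), -0.77+0.00j, (-0.77-0j)]]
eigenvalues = [(-1.22+0j), (0.85+0.25j), (0.85-0.25j)]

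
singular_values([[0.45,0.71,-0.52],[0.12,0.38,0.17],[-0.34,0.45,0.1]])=[1.04, 0.59, 0.26]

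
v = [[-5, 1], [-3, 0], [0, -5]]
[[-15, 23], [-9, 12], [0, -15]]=v @ [[3, -4], [0, 3]]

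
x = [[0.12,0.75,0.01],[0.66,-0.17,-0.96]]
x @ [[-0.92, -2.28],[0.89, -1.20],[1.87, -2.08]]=[[0.58, -1.19], [-2.55, 0.70]]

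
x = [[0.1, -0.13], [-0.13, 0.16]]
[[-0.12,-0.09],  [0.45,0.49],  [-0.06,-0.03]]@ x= [[-0.0,0.00],[-0.02,0.02],[-0.0,0.0]]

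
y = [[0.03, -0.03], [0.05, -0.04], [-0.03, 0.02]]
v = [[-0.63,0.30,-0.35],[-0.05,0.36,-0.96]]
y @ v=[[-0.02,-0.00,0.02], [-0.03,0.0,0.02], [0.02,-0.0,-0.01]]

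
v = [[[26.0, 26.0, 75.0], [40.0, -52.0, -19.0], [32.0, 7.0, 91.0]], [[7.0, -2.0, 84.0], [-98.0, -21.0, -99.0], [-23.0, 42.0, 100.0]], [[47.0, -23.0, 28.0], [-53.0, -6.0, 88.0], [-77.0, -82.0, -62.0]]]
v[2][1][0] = -53.0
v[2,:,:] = [[47.0, -23.0, 28.0], [-53.0, -6.0, 88.0], [-77.0, -82.0, -62.0]]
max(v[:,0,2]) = 84.0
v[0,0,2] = 75.0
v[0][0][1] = 26.0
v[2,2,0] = -77.0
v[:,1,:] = [[40.0, -52.0, -19.0], [-98.0, -21.0, -99.0], [-53.0, -6.0, 88.0]]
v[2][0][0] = 47.0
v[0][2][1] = 7.0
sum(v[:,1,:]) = -220.0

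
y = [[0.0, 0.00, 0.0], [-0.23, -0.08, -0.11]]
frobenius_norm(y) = 0.27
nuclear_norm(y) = 0.27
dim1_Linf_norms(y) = [0.0, 0.23]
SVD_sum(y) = [[0.0,0.00,0.0], [-0.23,-0.08,-0.11]] + [[0.00, -0.0, -0.0], [0.00, 0.00, 0.0]]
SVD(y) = [[0.00,1.0], [1.0,0.00]] @ diag([0.2672077843177477, 0.0]) @ [[-0.86, -0.3, -0.41], [0.51, -0.51, -0.7]]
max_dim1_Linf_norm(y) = 0.23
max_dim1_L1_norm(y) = 0.42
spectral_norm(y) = 0.27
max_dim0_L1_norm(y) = 0.23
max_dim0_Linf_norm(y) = 0.23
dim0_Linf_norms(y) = [0.23, 0.08, 0.11]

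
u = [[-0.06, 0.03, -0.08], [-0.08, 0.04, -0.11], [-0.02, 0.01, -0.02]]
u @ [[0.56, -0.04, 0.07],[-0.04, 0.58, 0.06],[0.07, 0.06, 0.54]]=[[-0.04,0.01,-0.05], [-0.05,0.02,-0.06], [-0.01,0.01,-0.01]]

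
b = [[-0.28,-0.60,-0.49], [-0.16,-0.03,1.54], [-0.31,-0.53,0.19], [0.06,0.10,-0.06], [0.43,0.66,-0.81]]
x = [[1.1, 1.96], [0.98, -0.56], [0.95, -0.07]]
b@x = [[-1.36, -0.18], [1.26, -0.40], [-0.68, -0.32], [0.11, 0.07], [0.35, 0.53]]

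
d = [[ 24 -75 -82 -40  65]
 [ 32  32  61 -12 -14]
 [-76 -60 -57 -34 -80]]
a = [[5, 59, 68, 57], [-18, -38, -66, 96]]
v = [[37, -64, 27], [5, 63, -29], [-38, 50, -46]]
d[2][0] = -76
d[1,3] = -12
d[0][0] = 24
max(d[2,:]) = -34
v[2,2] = -46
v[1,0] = 5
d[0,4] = 65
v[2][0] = -38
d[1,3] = -12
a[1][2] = -66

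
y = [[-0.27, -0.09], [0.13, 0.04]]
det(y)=0.001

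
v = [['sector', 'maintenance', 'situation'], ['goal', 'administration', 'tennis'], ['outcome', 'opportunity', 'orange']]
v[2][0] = 'outcome'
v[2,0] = 'outcome'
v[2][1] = 'opportunity'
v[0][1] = 'maintenance'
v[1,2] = 'tennis'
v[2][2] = 'orange'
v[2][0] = 'outcome'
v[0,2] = 'situation'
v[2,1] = 'opportunity'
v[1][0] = 'goal'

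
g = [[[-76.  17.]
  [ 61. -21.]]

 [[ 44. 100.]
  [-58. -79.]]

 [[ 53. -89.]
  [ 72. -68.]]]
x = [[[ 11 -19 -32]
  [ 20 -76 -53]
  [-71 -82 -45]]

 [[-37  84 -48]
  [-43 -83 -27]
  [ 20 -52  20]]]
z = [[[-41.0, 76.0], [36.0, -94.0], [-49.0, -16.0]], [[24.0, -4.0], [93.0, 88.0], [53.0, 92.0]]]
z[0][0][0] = -41.0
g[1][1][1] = -79.0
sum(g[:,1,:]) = -93.0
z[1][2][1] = 92.0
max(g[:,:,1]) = 100.0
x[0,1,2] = -53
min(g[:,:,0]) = -76.0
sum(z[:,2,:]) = 80.0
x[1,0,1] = 84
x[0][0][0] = 11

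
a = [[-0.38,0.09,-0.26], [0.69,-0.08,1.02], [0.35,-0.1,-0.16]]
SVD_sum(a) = [[-0.27, 0.04, -0.35], [0.75, -0.11, 0.97], [0.06, -0.01, 0.08]] + [[-0.11,0.04,0.09], [-0.06,0.02,0.05], [0.29,-0.10,-0.24]] + [[0.00, 0.01, -0.00], [0.00, 0.00, -0.0], [0.00, 0.01, -0.0]]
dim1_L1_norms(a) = [0.73, 1.79, 0.61]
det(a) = 0.01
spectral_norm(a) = 1.31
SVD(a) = [[-0.34, -0.35, 0.87],[0.94, -0.2, 0.28],[0.07, 0.91, 0.4]] @ diag([1.3125028994704604, 0.4220973951377084, 0.016429482633254527]) @ [[0.61,-0.09,0.79], [0.75,-0.25,-0.61], [0.25,0.96,-0.09]]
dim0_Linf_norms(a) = [0.69, 0.1, 1.02]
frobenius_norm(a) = 1.38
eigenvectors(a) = [[(0.28+0.23j), 0.28-0.23j, (0.25+0j)], [-0.81+0.00j, (-0.81-0j), (0.97+0j)], [(0.01-0.46j), 0.01+0.46j, -0.06+0.00j]]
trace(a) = -0.62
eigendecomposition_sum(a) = [[-0.20+0.02j,0.04-0.02j,(-0.13-0.19j)], [(0.31-0.31j),(-0.05+0.09j),(0.49+0.13j)], [0.18+0.18j,(-0.05-0.03j),-0.08+0.28j]] + [[(-0.2-0.02j),0.04+0.02j,-0.13+0.19j], [(0.31+0.31j),-0.05-0.09j,(0.49-0.13j)], [0.18-0.18j,-0.05+0.03j,(-0.08-0.28j)]] + [[(0.02-0j), (0.01-0j), (0.01-0j)], [(0.06-0j), 0.02-0.00j, (0.03-0j)], [-0.00+0.00j, -0.00+0.00j, (-0+0j)]]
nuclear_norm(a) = 1.75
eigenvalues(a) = [(-0.33+0.39j), (-0.33-0.39j), (0.04+0j)]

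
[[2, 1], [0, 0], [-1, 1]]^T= [[2, 0, -1], [1, 0, 1]]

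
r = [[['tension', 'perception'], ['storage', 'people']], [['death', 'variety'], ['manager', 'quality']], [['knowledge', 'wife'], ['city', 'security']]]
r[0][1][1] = 'people'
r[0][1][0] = 'storage'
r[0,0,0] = 'tension'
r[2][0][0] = 'knowledge'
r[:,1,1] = ['people', 'quality', 'security']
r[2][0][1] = 'wife'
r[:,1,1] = ['people', 'quality', 'security']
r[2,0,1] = 'wife'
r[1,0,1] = 'variety'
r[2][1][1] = 'security'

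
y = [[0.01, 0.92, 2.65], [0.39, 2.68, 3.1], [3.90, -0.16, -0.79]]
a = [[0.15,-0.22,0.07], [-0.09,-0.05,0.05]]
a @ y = [[0.19, -0.46, -0.34], [0.17, -0.22, -0.43]]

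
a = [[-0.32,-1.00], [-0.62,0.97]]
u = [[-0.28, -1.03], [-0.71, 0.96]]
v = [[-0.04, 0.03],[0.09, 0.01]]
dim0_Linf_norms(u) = [0.71, 1.03]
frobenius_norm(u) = 1.60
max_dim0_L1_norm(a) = 1.97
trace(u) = 0.68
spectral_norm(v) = 0.10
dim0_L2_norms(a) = [0.7, 1.39]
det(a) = -0.93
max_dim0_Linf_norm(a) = 1.0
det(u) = -1.00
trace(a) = 0.65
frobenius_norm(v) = 0.10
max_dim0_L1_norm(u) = 1.99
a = u + v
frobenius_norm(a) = 1.56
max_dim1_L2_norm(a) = 1.15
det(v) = -0.00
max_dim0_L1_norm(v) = 0.13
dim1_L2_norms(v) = [0.05, 0.09]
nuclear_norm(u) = 2.14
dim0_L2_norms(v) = [0.1, 0.03]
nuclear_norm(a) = 2.07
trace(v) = -0.03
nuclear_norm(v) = 0.13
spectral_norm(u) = 1.44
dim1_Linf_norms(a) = [1.0, 0.97]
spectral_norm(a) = 1.41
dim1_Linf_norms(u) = [1.03, 0.96]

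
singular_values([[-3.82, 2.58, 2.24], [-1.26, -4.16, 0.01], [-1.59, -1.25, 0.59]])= [5.43, 4.48, 0.0]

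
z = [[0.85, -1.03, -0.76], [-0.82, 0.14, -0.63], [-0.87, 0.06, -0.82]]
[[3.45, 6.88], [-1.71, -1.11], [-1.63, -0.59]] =z@[[2.78, 1.20], [-0.33, -5.01], [-0.98, -0.92]]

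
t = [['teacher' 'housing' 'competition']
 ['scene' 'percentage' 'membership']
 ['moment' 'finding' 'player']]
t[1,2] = 'membership'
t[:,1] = ['housing', 'percentage', 'finding']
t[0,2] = 'competition'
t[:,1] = ['housing', 'percentage', 'finding']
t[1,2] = 'membership'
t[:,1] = ['housing', 'percentage', 'finding']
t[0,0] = 'teacher'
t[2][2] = 'player'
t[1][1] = 'percentage'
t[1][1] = 'percentage'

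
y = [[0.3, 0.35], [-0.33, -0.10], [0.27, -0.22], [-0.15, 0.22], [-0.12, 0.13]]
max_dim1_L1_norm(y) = 0.65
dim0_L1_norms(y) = [1.17, 1.02]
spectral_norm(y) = 0.57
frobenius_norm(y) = 0.74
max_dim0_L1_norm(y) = 1.17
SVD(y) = [[-0.72, -0.44], [0.61, -0.06], [-0.3, 0.63], [0.1, -0.54], [0.11, -0.34]] @ diag([0.5663649959415824, 0.48387053162193233]) @ [[-0.93, -0.37],[0.37, -0.93]]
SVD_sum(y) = [[0.38, 0.15], [-0.32, -0.13], [0.16, 0.06], [-0.05, -0.02], [-0.06, -0.02]] + [[-0.08, 0.2],[-0.01, 0.03],[0.11, -0.28],[-0.10, 0.24],[-0.06, 0.15]]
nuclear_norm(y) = 1.05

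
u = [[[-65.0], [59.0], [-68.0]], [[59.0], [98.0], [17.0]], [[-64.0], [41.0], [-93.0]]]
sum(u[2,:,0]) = -116.0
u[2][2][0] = -93.0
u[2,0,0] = -64.0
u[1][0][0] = 59.0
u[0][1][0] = 59.0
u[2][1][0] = 41.0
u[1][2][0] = 17.0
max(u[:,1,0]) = 98.0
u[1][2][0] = 17.0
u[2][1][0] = 41.0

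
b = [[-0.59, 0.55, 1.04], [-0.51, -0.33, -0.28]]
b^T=[[-0.59, -0.51], [0.55, -0.33], [1.04, -0.28]]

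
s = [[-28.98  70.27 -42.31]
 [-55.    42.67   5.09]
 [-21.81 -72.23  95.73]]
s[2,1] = -72.23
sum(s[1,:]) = -7.239999999999998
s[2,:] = [-21.81, -72.23, 95.73]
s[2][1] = -72.23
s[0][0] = -28.98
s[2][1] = -72.23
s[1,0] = -55.0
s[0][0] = -28.98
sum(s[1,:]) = -7.239999999999998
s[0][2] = -42.31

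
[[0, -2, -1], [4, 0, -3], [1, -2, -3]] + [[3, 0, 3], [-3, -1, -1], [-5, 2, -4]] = [[3, -2, 2], [1, -1, -4], [-4, 0, -7]]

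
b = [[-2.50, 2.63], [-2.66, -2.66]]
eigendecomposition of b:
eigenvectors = [[-0.02-0.70j, -0.02+0.70j],  [0.71+0.00j, (0.71-0j)]]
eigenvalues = [(-2.58+2.64j), (-2.58-2.64j)]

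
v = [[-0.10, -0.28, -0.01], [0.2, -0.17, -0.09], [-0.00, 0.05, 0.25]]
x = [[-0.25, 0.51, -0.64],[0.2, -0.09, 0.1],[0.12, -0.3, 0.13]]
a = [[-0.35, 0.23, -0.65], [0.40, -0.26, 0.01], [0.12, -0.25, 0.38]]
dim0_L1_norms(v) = [0.3, 0.5, 0.35]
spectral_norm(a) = 0.94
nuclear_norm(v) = 0.81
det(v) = 0.02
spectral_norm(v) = 0.36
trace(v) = -0.02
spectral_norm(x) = 0.93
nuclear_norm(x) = 1.22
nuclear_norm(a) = 1.44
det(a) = 0.04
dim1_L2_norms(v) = [0.3, 0.28, 0.25]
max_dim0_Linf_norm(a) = 0.65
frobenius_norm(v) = 0.48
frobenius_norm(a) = 1.02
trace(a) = -0.23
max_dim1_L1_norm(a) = 1.23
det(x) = 0.02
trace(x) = -0.21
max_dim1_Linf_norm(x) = 0.64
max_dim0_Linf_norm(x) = 0.64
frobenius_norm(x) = 0.95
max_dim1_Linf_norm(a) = 0.65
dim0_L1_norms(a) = [0.87, 0.74, 1.04]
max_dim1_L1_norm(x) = 1.4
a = x + v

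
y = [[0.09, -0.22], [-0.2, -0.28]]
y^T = [[0.09,-0.2], [-0.22,-0.28]]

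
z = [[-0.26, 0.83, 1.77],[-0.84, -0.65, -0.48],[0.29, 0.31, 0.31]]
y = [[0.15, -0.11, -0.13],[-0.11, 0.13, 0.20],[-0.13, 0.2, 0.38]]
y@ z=[[0.02, 0.16, 0.28], [-0.02, -0.11, -0.20], [-0.02, -0.12, -0.21]]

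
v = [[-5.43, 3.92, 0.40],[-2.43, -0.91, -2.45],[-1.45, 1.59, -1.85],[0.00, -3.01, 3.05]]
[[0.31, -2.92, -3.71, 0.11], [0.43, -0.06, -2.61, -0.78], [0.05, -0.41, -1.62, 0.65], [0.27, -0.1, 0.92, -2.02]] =v@[[-0.13, 0.36, 0.73, 0.32], [-0.10, -0.22, 0.03, 0.49], [-0.01, -0.25, 0.33, -0.18]]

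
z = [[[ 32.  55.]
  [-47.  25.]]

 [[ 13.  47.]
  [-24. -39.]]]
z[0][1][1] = 25.0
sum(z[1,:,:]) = -3.0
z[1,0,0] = 13.0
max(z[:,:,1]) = 55.0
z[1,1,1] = -39.0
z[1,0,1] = 47.0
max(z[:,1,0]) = -24.0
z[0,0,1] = 55.0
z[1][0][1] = 47.0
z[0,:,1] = [55.0, 25.0]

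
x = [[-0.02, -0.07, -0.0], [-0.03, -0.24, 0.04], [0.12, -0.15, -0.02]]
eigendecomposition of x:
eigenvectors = [[(-0.14-0.24j),-0.14+0.24j,(0.28+0j)], [(-0.15+0.06j),(-0.15-0.06j),(0.85+0j)], [(-0.95+0j),(-0.95-0j),(0.45+0j)]]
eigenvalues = [(-0.03+0.04j), (-0.03-0.04j), (-0.23+0j)]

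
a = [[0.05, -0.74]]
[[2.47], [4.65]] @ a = [[0.12, -1.83], [0.23, -3.44]]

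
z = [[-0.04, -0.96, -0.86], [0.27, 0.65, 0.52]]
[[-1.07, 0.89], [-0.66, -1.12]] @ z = [[0.28, 1.61, 1.38],[-0.28, -0.09, -0.01]]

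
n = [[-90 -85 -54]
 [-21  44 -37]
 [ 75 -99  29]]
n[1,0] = -21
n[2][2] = 29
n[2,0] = 75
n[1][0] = -21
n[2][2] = 29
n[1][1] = 44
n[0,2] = -54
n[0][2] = -54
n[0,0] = -90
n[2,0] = 75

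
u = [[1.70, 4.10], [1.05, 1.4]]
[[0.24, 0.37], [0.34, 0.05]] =u @ [[0.55, -0.17], [-0.17, 0.16]]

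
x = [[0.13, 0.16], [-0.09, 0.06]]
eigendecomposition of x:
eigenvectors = [[(0.8+0j),(0.8-0j)], [-0.18+0.57j,-0.18-0.57j]]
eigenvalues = [(0.1+0.11j), (0.1-0.11j)]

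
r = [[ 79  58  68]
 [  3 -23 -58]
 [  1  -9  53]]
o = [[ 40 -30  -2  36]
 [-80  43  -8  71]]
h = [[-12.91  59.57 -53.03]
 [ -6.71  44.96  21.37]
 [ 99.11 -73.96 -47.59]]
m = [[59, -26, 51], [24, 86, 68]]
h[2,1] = -73.96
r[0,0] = 79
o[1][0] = -80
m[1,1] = 86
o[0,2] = -2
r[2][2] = 53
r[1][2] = -58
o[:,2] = [-2, -8]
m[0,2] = 51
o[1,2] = -8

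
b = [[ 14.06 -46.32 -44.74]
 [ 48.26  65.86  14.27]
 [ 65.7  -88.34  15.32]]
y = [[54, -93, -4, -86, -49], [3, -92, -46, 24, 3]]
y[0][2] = -4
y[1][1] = -92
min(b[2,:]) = -88.34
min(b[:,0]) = 14.06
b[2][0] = 65.7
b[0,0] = 14.06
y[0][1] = -93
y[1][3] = 24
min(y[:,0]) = 3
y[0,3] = -86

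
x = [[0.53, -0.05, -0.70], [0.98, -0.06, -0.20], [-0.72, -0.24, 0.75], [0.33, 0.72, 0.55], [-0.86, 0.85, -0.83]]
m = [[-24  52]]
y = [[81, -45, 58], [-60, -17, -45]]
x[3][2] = 0.551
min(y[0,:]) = -45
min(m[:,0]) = -24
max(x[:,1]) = 0.847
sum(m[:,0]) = -24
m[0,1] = 52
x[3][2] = 0.551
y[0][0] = 81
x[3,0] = 0.328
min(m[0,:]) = -24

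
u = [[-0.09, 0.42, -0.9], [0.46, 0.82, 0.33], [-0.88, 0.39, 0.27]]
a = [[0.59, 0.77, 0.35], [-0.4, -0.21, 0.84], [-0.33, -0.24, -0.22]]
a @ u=[[-0.01, 1.02, -0.18], [-0.80, -0.01, 0.52], [0.11, -0.42, 0.16]]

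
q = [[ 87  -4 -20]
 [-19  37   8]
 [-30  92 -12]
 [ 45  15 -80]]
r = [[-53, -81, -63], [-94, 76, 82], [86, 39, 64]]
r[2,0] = 86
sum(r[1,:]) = 64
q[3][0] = 45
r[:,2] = [-63, 82, 64]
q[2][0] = -30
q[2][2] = -12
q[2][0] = -30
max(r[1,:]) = 82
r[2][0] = 86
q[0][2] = -20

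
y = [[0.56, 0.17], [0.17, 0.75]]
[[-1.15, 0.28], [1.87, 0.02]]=y@[[-3.01, 0.52], [3.17, -0.09]]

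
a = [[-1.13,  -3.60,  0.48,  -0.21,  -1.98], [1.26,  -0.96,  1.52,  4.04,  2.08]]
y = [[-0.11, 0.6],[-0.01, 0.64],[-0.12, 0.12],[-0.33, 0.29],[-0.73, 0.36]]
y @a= [[0.88, -0.18, 0.86, 2.45, 1.47],[0.82, -0.58, 0.97, 2.59, 1.35],[0.29, 0.32, 0.12, 0.51, 0.49],[0.74, 0.91, 0.28, 1.24, 1.26],[1.28, 2.28, 0.2, 1.61, 2.19]]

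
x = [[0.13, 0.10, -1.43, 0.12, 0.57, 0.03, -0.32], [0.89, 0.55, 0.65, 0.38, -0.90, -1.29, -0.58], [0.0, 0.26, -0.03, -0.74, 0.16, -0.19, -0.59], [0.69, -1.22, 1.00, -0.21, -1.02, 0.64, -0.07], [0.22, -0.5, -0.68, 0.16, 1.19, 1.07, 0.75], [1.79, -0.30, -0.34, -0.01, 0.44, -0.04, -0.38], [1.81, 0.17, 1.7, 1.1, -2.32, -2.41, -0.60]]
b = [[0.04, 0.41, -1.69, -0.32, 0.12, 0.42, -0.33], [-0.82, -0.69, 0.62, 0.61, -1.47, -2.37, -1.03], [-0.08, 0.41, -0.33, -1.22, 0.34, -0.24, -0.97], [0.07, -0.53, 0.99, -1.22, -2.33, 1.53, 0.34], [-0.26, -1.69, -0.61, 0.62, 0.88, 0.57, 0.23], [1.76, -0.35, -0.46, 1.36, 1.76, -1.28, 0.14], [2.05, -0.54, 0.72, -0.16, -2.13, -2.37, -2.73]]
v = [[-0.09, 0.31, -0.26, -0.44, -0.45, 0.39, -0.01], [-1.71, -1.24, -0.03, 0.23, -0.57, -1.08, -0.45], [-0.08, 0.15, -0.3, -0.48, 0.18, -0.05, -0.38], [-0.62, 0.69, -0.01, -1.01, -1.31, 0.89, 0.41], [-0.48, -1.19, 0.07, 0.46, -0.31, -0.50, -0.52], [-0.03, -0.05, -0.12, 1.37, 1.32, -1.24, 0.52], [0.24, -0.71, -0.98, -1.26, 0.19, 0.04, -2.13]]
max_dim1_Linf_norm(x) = 2.41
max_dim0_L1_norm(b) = 9.03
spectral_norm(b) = 5.49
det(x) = 0.01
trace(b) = -5.33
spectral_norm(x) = 5.18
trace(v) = -6.32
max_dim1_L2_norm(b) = 4.76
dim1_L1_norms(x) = [2.7, 5.24, 1.97, 4.85, 4.57, 3.3, 10.11]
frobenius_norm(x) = 6.25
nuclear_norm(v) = 10.13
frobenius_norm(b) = 8.08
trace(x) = 0.99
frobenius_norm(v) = 5.26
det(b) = -110.77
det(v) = 0.00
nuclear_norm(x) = 11.87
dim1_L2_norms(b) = [1.85, 3.28, 1.7, 3.26, 2.2, 3.17, 4.76]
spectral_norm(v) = 3.32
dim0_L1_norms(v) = [3.25, 4.34, 1.77, 5.25, 4.33, 4.19, 4.42]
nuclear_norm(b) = 17.97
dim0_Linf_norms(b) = [2.05, 1.69, 1.69, 1.36, 2.33, 2.37, 2.73]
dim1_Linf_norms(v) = [0.45, 1.71, 0.48, 1.31, 1.19, 1.37, 2.13]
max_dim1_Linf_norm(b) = 2.73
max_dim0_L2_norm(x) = 3.03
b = x + v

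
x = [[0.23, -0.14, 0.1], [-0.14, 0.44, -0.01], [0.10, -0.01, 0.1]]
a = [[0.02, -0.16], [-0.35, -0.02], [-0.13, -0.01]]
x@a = [[0.04, -0.04], [-0.16, 0.01], [-0.01, -0.02]]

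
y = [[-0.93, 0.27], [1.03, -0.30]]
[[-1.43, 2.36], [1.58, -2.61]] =y@[[0.92, -2.69], [-2.11, -0.54]]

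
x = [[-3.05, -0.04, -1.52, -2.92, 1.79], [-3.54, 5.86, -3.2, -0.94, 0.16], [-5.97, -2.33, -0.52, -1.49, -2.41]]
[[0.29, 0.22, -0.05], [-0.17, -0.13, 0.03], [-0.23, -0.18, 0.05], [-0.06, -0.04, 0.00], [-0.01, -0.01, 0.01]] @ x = [[-1.36, 1.39, -1.12, -0.98, 0.67], [0.8, -0.82, 0.66, 0.57, -0.4], [1.04, -1.16, 0.9, 0.77, -0.56], [0.32, -0.23, 0.22, 0.21, -0.11], [0.01, -0.08, 0.04, 0.02, -0.04]]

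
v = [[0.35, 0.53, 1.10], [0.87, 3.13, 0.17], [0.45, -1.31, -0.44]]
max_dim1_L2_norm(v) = 3.25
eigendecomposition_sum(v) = [[0.05, 0.15, 0.02], [1.10, 3.24, 0.50], [-0.4, -1.18, -0.18]] + [[0.62, 0.16, 0.52], [-0.28, -0.07, -0.24], [0.47, 0.12, 0.39]] + [[-0.33, 0.22, 0.56], [0.05, -0.04, -0.09], [0.38, -0.25, -0.65]]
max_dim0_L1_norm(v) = 4.97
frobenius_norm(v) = 3.78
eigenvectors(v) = [[0.04,0.75,-0.65], [0.94,-0.34,0.11], [-0.34,0.57,0.75]]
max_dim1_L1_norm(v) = 4.17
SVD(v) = [[-0.21, -0.92, -0.34], [-0.91, 0.31, -0.27], [0.35, 0.25, -0.90]] @ diag([3.541473809696149, 1.0794842919634824, 0.7752270110363374]) @ [[-0.2, -0.97, -0.15], [0.06, 0.14, -0.99], [-0.98, 0.21, -0.03]]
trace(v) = 3.04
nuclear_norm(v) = 5.40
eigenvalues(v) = [3.11, 0.94, -1.01]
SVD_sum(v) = [[0.15, 0.73, 0.12], [0.65, 3.12, 0.5], [-0.25, -1.20, -0.19]] + [[-0.06, -0.14, 0.98], [0.02, 0.05, -0.33], [0.02, 0.04, -0.27]] + [[0.26, -0.05, 0.01], [0.20, -0.04, 0.01], [0.68, -0.14, 0.02]]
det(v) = -2.96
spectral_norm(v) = 3.54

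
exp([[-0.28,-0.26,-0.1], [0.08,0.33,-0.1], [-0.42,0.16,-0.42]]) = [[0.76,-0.28,-0.06], [0.10,1.37,-0.10], [-0.29,0.21,0.66]]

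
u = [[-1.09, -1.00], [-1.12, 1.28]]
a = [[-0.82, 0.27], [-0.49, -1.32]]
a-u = [[0.27, 1.27], [0.63, -2.60]]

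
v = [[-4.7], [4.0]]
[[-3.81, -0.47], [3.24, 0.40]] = v@[[0.81, 0.1]]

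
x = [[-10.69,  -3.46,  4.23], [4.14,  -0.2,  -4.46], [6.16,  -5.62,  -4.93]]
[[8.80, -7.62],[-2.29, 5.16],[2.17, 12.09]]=x @[[-0.44, 0.90],[-1.0, -0.92],[0.15, -0.28]]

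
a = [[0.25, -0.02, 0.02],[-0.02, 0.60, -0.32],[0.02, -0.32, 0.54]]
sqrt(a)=[[0.50, -0.01, 0.01], [-0.01, 0.74, -0.22], [0.01, -0.22, 0.7]]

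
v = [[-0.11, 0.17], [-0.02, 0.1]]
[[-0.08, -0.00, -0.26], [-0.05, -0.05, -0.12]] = v @ [[-0.18, -1.06, 0.82],[-0.57, -0.70, -1.02]]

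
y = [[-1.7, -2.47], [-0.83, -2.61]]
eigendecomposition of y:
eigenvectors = [[0.92, 0.78], [-0.39, 0.62]]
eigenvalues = [-0.65, -3.66]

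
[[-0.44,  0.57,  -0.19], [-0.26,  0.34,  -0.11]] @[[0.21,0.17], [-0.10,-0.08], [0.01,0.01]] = [[-0.15,-0.12], [-0.09,-0.07]]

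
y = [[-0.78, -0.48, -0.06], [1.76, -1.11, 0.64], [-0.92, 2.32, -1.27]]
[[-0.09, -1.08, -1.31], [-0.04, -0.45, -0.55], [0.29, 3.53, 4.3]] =y@[[0.08, 0.99, 1.20], [0.07, 0.87, 1.06], [-0.16, -1.91, -2.32]]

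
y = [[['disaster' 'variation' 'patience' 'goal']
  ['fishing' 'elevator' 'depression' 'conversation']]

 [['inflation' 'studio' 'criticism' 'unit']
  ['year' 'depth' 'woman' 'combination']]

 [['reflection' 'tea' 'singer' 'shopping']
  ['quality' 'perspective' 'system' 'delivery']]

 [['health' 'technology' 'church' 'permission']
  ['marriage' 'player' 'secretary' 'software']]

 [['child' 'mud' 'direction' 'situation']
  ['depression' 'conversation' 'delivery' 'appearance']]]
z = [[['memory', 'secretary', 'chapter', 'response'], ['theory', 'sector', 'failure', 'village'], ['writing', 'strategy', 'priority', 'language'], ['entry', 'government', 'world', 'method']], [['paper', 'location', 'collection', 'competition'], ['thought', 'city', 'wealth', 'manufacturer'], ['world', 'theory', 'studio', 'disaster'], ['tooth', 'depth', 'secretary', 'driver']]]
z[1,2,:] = ['world', 'theory', 'studio', 'disaster']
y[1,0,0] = 'inflation'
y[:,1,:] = [['fishing', 'elevator', 'depression', 'conversation'], ['year', 'depth', 'woman', 'combination'], ['quality', 'perspective', 'system', 'delivery'], ['marriage', 'player', 'secretary', 'software'], ['depression', 'conversation', 'delivery', 'appearance']]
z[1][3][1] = 'depth'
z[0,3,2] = 'world'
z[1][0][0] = 'paper'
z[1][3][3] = 'driver'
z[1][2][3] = 'disaster'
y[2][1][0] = 'quality'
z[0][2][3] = 'language'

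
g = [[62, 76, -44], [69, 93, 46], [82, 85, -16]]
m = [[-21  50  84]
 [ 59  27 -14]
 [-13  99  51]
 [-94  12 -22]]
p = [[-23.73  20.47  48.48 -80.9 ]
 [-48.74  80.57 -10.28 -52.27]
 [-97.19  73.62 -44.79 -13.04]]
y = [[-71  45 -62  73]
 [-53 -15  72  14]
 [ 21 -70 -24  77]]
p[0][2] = 48.48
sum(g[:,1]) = 254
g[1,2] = 46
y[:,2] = [-62, 72, -24]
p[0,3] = -80.9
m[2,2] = 51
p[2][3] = -13.04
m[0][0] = -21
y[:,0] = [-71, -53, 21]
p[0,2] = 48.48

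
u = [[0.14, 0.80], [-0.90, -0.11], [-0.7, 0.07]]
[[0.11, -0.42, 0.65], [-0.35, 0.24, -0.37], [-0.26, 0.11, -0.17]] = u@[[0.38, -0.21, 0.32], [0.07, -0.49, 0.76]]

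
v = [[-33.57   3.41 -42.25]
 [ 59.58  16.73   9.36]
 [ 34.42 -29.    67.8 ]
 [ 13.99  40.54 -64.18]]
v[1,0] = 59.58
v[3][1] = 40.54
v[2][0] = 34.42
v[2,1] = -29.0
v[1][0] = 59.58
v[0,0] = -33.57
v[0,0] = -33.57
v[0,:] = [-33.57, 3.41, -42.25]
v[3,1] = 40.54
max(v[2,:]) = 67.8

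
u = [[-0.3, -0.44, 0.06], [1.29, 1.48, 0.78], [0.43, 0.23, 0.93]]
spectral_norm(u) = 2.30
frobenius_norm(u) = 2.42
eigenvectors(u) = [[0.79, 0.24, 0.39], [-0.57, -0.94, -0.90], [-0.22, -0.26, 0.20]]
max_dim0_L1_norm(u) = 2.15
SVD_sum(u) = [[-0.27, -0.29, -0.20],[1.27, 1.39, 0.94],[0.50, 0.55, 0.37]] + [[-0.03,-0.15,0.26], [0.02,0.09,-0.16], [-0.07,-0.32,0.56]] + [[0.00, -0.00, -0.00],[0.00, -0.0, -0.00],[-0.0, 0.00, 0.00]]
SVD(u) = [[-0.19,-0.41,-0.89],[0.91,0.26,-0.32],[0.36,-0.88,0.32]] @ diag([2.30443008318631, 0.7364793031189951, 0.0004772664829455136]) @ [[0.60,  0.66,  0.45], [0.11,  0.49,  -0.86], [-0.79,  0.57,  0.22]]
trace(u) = 2.11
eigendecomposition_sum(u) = [[0.00, 0.00, -0.0], [-0.0, -0.0, 0.0], [-0.00, -0.0, 0.00]] + [[-0.37, -0.29, -0.56], [1.44, 1.13, 2.2], [0.4, 0.31, 0.61]] + [[0.06, -0.15, 0.62], [-0.15, 0.36, -1.42], [0.03, -0.08, 0.32]]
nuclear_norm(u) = 3.04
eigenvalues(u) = [0.0, 1.37, 0.74]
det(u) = 0.00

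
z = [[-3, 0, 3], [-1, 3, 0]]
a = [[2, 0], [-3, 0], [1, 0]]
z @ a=[[-3, 0], [-11, 0]]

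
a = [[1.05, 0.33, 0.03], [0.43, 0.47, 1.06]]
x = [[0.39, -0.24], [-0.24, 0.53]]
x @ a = [[0.31, 0.02, -0.24], [-0.02, 0.17, 0.55]]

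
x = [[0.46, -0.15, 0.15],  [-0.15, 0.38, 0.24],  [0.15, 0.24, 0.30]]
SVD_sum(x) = [[0.09, -0.18, -0.11], [-0.18, 0.38, 0.22], [-0.11, 0.22, 0.12]] + [[0.37, 0.03, 0.26], [0.03, 0.00, 0.02], [0.26, 0.02, 0.18]] + [[-0.00, -0.00, 0.00], [-0.00, -0.00, 0.0], [0.0, 0.0, -0.0]]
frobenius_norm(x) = 0.81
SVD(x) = [[0.39, 0.82, -0.42], [-0.80, 0.08, -0.6], [-0.46, 0.57, 0.69]] @ diag([0.5908803050441009, 0.5496000676428923, 0.0004803726869932628]) @ [[0.39,-0.80,-0.46], [0.82,0.08,0.57], [0.42,0.60,-0.69]]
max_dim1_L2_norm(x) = 0.51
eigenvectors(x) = [[-0.42, -0.82, -0.39], [-0.6, -0.08, 0.8], [0.69, -0.57, 0.46]]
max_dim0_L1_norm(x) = 0.77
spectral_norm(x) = 0.59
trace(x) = 1.14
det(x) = -0.00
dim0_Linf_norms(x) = [0.46, 0.38, 0.3]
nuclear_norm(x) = 1.14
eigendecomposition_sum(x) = [[-0.00, -0.0, 0.0],[-0.00, -0.0, 0.00],[0.0, 0.0, -0.0]] + [[0.37, 0.03, 0.26], [0.03, 0.0, 0.02], [0.26, 0.02, 0.18]] + [[0.09, -0.18, -0.11], [-0.18, 0.38, 0.22], [-0.11, 0.22, 0.12]]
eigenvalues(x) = [-0.0, 0.55, 0.59]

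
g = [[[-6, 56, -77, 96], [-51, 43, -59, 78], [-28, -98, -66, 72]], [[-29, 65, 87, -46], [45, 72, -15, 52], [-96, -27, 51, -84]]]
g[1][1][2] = -15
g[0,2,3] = 72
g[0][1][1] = 43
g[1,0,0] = -29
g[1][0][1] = 65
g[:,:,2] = [[-77, -59, -66], [87, -15, 51]]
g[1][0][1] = 65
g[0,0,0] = -6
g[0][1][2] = -59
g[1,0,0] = -29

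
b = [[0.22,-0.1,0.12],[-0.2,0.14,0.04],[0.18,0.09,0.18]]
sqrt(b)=[[(0.39+0.08j),-0.15+0.07j,(0.16-0.05j)], [-0.28+0.11j,(0.32+0.09j),0.10-0.07j], [0.26-0.10j,0.16-0.08j,(0.37+0.07j)]]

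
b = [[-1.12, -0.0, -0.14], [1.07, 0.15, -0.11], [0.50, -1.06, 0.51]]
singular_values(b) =[1.68, 1.13, 0.11]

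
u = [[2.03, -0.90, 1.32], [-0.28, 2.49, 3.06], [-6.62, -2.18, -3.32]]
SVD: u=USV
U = [[-0.25, 0.28, 0.93], [-0.25, -0.94, 0.22], [0.93, -0.18, 0.31]]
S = [8.22, 3.56, 1.31]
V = [[-0.81, -0.3, -0.51], [0.57, -0.62, -0.54], [-0.16, -0.73, 0.67]]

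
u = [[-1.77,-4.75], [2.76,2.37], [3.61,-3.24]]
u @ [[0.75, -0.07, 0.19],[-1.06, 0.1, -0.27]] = [[3.71,-0.35,0.95], [-0.44,0.04,-0.12], [6.14,-0.58,1.56]]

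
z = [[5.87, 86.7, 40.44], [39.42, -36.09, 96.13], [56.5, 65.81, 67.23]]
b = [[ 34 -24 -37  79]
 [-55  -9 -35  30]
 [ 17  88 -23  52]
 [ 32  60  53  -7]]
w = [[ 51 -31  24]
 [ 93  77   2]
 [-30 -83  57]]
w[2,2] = 57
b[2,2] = -23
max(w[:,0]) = 93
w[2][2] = 57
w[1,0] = 93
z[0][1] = 86.7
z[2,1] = 65.81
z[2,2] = 67.23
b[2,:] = [17, 88, -23, 52]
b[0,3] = 79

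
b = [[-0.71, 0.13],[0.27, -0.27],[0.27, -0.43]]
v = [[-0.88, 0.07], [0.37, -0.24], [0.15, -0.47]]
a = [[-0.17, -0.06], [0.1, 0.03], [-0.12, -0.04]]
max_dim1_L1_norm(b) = 0.84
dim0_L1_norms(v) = [1.4, 0.78]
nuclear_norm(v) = 1.47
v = a + b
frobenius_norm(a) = 0.24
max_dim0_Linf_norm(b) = 0.71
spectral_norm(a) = 0.24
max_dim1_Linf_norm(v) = 0.88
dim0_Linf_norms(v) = [0.88, 0.47]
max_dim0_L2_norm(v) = 0.97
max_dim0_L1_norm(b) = 1.25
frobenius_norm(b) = 0.96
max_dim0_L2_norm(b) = 0.81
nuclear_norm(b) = 1.25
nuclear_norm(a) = 0.25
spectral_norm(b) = 0.89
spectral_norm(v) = 1.00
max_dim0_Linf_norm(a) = 0.17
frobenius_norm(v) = 1.10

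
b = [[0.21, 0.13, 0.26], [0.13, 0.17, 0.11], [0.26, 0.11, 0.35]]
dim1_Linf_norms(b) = [0.26, 0.17, 0.35]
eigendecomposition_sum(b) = [[0.21, 0.13, 0.26], [0.13, 0.08, 0.16], [0.26, 0.16, 0.33]] + [[-0.0, 0.00, 0.0], [0.00, -0.00, -0.0], [0.00, -0.00, -0.0]] + [[0.00,  0.0,  -0.00], [0.0,  0.09,  -0.05], [-0.00,  -0.05,  0.02]]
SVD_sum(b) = [[0.21,0.13,0.26],[0.13,0.08,0.16],[0.26,0.16,0.33]] + [[0.00,  0.00,  -0.0], [0.00,  0.09,  -0.05], [-0.00,  -0.05,  0.02]] + [[-0.0, 0.0, 0.0], [0.0, -0.00, -0.00], [0.00, -0.00, -0.00]]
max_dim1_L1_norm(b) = 0.72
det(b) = -0.00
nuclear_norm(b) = 0.73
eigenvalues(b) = [0.61, -0.0, 0.12]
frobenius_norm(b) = 0.62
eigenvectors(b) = [[0.59, 0.81, -0.03], [0.35, -0.29, -0.89], [0.73, -0.51, 0.46]]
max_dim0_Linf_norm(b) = 0.35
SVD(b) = [[-0.59,-0.03,-0.81], [-0.35,-0.89,0.29], [-0.73,0.46,0.51]] @ diag([0.6121785393667856, 0.11805668388013138, 0.00023522324691688611]) @ [[-0.59, -0.35, -0.73],  [-0.03, -0.89, 0.46],  [0.81, -0.29, -0.51]]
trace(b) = 0.73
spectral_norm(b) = 0.61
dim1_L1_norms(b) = [0.6, 0.41, 0.72]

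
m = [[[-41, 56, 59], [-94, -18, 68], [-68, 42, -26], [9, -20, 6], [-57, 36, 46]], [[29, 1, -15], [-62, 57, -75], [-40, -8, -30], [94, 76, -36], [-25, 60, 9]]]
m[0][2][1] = 42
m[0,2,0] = -68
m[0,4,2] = 46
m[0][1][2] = 68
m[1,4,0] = -25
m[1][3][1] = 76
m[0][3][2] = 6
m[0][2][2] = -26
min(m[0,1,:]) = -94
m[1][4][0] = -25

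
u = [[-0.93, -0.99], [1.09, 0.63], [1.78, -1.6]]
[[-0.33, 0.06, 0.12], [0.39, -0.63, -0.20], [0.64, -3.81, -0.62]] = u @ [[0.36,-1.19,-0.25], [0.0,1.06,0.11]]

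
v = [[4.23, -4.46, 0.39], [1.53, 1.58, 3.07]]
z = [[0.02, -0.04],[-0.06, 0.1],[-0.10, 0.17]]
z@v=[[0.02, -0.15, -0.12], [-0.10, 0.43, 0.28], [-0.16, 0.71, 0.48]]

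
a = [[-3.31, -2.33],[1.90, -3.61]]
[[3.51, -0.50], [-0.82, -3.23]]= a@[[-0.89, -0.35],[-0.24, 0.71]]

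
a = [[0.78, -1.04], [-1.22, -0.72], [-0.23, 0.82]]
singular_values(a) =[1.53, 1.44]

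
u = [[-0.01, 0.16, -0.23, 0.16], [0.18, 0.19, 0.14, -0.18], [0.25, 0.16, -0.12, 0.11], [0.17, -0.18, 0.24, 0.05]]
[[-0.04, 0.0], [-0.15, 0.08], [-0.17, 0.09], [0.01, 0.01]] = u @ [[-0.56, 0.37],[-0.16, -0.01],[0.26, -0.18],[0.28, -0.22]]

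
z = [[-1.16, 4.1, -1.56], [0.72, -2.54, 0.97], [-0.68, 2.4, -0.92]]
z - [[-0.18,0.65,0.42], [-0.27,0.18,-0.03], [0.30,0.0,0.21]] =[[-0.98, 3.45, -1.98], [0.99, -2.72, 1.00], [-0.98, 2.40, -1.13]]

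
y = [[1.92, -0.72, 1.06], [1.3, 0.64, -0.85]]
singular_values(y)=[2.4, 1.54]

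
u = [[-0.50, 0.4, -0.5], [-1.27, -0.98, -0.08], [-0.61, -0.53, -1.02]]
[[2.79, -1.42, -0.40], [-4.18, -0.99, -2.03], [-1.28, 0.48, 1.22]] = u@[[-0.52,2.24,2.35], [5.02,-1.82,-0.8], [-1.04,-0.86,-2.19]]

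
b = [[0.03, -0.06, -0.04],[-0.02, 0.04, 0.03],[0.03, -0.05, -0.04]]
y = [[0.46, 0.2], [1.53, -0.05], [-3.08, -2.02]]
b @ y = [[0.05, 0.09], [-0.04, -0.07], [0.06, 0.09]]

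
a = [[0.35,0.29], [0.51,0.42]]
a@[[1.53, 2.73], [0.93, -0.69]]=[[0.81, 0.76], [1.17, 1.10]]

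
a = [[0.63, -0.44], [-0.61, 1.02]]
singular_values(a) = [1.39, 0.27]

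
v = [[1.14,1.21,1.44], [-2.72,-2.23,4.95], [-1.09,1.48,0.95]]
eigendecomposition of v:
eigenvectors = [[(0.68+0j),0.68-0.00j,0.14+0.00j], [(0.06+0.53j),0.06-0.53j,-0.93+0.00j], [(0.23+0.45j),0.23-0.45j,(0.33+0j)]]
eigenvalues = [(1.74+1.87j), (1.74-1.87j), (-3.61+0j)]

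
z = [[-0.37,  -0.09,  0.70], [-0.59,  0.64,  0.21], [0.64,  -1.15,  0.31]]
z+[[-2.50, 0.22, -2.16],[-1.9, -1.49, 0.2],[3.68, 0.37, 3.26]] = [[-2.87, 0.13, -1.46], [-2.49, -0.85, 0.41], [4.32, -0.78, 3.57]]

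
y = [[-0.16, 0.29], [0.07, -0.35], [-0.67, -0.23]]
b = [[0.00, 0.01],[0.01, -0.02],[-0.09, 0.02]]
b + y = [[-0.16, 0.30], [0.08, -0.37], [-0.76, -0.21]]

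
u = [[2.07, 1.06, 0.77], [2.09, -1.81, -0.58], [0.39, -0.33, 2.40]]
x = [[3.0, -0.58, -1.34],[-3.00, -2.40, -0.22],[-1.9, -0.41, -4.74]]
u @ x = [[1.57, -4.06, -6.66], [12.80, 3.37, 0.35], [-2.40, -0.42, -11.83]]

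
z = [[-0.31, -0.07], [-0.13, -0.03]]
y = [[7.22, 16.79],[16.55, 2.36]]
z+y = [[6.91, 16.72], [16.42, 2.33]]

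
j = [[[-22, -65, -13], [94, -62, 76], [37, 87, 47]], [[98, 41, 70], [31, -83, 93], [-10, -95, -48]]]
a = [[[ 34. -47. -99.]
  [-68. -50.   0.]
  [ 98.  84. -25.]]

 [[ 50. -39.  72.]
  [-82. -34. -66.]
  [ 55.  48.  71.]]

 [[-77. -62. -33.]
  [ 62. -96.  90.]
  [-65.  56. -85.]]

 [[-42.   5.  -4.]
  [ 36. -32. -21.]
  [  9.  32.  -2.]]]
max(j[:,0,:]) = 98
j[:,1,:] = [[94, -62, 76], [31, -83, 93]]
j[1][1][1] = -83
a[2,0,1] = -62.0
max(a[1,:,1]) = 48.0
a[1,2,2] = 71.0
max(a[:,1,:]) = 90.0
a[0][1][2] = 0.0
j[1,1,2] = 93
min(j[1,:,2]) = -48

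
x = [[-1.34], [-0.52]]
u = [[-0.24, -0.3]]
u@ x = [[0.48]]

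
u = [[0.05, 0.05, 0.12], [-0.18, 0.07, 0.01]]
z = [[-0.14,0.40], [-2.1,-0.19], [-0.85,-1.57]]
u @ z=[[-0.21, -0.18], [-0.13, -0.10]]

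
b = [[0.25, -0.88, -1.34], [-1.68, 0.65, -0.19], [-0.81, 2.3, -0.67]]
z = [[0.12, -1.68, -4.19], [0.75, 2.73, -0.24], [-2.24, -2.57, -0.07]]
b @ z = [[2.37,0.62,-0.74], [0.71,5.09,6.90], [3.13,9.36,2.89]]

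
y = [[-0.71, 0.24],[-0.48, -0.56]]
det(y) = 0.51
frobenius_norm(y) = 1.05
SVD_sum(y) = [[-0.61, -0.15], [-0.58, -0.15]] + [[-0.1,0.39], [0.1,-0.41]]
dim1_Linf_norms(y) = [0.71, 0.56]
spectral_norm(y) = 0.87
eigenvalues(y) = [(-0.64+0.33j), (-0.64-0.33j)]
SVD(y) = [[-0.72, -0.69], [-0.69, 0.72]] @ diag([0.8714583453102678, 0.5884389113485697]) @ [[0.97, 0.25],[0.25, -0.97]]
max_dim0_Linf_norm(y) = 0.71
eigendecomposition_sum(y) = [[(-0.36+0.09j), 0.12+0.23j], [-0.24-0.46j, (-0.28+0.24j)]] + [[-0.36-0.09j, (0.12-0.23j)], [(-0.24+0.46j), -0.28-0.24j]]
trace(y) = -1.27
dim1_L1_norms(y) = [0.95, 1.04]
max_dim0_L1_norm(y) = 1.19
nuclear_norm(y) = 1.46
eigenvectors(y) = [[(-0.13+0.56j), (-0.13-0.56j)], [-0.82+0.00j, (-0.82-0j)]]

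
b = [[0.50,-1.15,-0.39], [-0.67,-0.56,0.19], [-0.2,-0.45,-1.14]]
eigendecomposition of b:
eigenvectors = [[0.92+0.00j, -0.13+0.10j, -0.13-0.10j], [-0.40+0.00j, 0.15+0.15j, (0.15-0.15j)], [-0.00+0.00j, (-0.96+0j), (-0.96-0j)]]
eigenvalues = [(1+0j), (-1.1+0.09j), (-1.1-0.09j)]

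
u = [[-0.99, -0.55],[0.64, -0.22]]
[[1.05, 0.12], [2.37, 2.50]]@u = [[-0.96, -0.60], [-0.75, -1.85]]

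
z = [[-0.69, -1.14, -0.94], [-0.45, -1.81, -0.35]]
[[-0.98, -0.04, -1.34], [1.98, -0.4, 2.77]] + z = [[-1.67, -1.18, -2.28], [1.53, -2.21, 2.42]]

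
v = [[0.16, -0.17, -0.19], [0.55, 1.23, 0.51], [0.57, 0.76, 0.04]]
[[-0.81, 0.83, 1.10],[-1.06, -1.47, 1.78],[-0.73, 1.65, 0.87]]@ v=[[0.95, 1.99, 0.62], [0.04, -0.28, -0.48], [1.29, 2.81, 1.01]]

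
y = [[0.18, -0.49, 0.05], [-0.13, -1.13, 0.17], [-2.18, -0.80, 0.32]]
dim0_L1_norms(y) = [2.49, 2.42, 0.54]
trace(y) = -0.63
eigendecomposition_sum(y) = [[0.13, -0.04, -0.01],[-0.28, 0.08, 0.02],[-2.32, 0.7, 0.13]] + [[-0.01, 0.0, -0.00], [-0.01, 0.00, -0.0], [-0.06, 0.03, -0.01]] + [[0.06, -0.45, 0.06], [0.16, -1.22, 0.16], [0.2, -1.53, 0.19]]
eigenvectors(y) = [[-0.05, 0.1, -0.23], [0.12, 0.14, -0.61], [0.99, 0.99, -0.76]]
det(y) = 0.00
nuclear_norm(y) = 3.54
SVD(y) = [[0.03, -0.46, 0.89], [0.27, -0.85, -0.45], [0.96, 0.25, 0.10]] @ diag([2.4168090671540723, 1.1187193505427546, 0.0009734695988116257]) @ [[-0.88, -0.45, 0.15], [-0.46, 0.88, -0.08], [-0.09, -0.14, -0.99]]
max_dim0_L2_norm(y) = 2.19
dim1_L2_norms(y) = [0.52, 1.15, 2.34]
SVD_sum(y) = [[-0.06, -0.03, 0.01], [-0.57, -0.29, 0.1], [-2.05, -1.05, 0.34]] + [[0.24, -0.46, 0.04], [0.44, -0.84, 0.07], [-0.13, 0.25, -0.02]] + [[-0.0, -0.00, -0.0], [0.0, 0.00, 0.0], [-0.00, -0.0, -0.00]]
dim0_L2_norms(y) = [2.19, 1.47, 0.37]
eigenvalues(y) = [0.34, -0.01, -0.97]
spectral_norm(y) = 2.42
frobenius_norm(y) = 2.66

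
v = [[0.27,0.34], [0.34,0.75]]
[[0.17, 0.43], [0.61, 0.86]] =v @ [[-0.94,0.37], [1.24,0.98]]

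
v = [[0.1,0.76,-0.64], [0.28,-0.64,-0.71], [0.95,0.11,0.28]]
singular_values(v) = [1.0, 1.0, 0.99]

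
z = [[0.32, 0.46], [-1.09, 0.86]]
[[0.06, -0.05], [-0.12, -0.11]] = z @ [[0.14, 0.01],[0.04, -0.12]]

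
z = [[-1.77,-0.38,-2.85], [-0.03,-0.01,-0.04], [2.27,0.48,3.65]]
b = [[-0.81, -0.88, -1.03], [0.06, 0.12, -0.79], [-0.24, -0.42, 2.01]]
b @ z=[[-0.88, -0.18, -1.42], [-1.9, -0.4, -3.06], [5.00, 1.06, 8.04]]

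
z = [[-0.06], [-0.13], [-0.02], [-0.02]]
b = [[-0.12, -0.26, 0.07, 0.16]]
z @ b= [[0.01, 0.02, -0.0, -0.01], [0.02, 0.03, -0.01, -0.02], [0.00, 0.01, -0.0, -0.0], [0.0, 0.01, -0.00, -0.0]]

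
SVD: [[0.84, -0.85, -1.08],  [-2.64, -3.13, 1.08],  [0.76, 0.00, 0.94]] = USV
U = [[-0.05, 0.95, -0.31], [1.00, 0.02, -0.07], [-0.06, -0.31, -0.95]]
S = [4.25, 1.64, 1.13]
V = [[-0.64,-0.73,0.25],[0.3,-0.54,-0.79],[-0.71,0.43,-0.56]]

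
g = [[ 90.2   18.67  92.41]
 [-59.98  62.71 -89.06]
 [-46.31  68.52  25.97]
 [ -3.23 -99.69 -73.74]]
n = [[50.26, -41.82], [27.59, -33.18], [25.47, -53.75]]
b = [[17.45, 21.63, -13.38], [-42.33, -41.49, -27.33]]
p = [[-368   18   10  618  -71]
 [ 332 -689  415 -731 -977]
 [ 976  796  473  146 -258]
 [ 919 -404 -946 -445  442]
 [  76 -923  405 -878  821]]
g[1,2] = -89.06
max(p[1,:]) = 415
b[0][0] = 17.45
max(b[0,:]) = 21.63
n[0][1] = -41.82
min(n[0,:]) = -41.82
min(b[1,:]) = -42.33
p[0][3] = 618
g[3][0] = -3.23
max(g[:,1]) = 68.52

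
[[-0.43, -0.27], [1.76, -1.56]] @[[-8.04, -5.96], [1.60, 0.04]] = [[3.03, 2.55], [-16.65, -10.55]]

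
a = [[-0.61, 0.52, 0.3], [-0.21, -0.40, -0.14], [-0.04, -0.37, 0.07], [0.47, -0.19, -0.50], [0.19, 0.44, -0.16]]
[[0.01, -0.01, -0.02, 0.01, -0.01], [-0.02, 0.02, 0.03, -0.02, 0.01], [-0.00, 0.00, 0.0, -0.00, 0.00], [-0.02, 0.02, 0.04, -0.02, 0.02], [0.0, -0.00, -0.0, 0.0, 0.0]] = a@[[0.03, -0.02, -0.04, 0.03, -0.01], [0.02, -0.01, -0.02, 0.02, -0.01], [0.07, -0.05, -0.1, 0.07, -0.04]]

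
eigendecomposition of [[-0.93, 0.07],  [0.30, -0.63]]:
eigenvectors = [[-0.77, -0.19], [0.64, -0.98]]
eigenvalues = [-0.99, -0.57]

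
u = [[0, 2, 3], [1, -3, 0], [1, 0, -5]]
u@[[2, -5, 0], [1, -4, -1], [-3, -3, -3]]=[[-7, -17, -11], [-1, 7, 3], [17, 10, 15]]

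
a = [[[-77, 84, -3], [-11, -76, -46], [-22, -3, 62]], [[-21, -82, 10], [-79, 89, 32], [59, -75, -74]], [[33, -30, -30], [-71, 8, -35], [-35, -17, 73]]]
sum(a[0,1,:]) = -133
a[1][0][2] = 10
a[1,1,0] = -79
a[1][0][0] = -21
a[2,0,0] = 33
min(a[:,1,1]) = -76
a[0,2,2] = 62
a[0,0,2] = -3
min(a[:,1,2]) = -46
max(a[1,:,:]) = 89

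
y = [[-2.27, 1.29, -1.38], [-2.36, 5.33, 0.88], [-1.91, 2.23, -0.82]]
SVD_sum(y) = [[-1.19, 1.96, -0.02], [-2.99, 4.94, -0.06], [-1.51, 2.48, -0.03]] + [[-1.02, -0.63, -1.42],[0.66, 0.41, 0.91],[-0.5, -0.31, -0.7]] + [[-0.06, -0.04, 0.06],[-0.02, -0.01, 0.02],[0.10, 0.06, -0.09]]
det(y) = 2.93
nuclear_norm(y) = 9.43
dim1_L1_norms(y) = [4.94, 8.57, 4.96]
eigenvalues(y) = [5.36, -2.93, -0.19]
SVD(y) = [[-0.33,0.78,-0.53], [-0.84,-0.50,-0.20], [-0.42,0.38,0.82]] @ diag([6.857040579589205, 2.3909962484536327, 0.17841364787368175]) @ [[0.52, -0.86, 0.01], [-0.55, -0.34, -0.76], [0.66, 0.39, -0.65]]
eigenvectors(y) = [[0.10, 0.81, -0.66], [0.95, 0.17, -0.39], [0.31, 0.55, 0.64]]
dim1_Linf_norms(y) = [2.27, 5.33, 2.23]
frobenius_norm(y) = 7.26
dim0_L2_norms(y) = [3.79, 5.92, 1.83]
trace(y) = 2.24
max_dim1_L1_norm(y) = 8.57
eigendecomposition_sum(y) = [[-0.21, 0.57, 0.13], [-1.90, 5.19, 1.16], [-0.62, 1.7, 0.38]] + [[-1.99, 0.75, -1.61],[-0.43, 0.16, -0.34],[-1.35, 0.51, -1.1]] + [[-0.07, -0.03, 0.11],[-0.04, -0.02, 0.06],[0.06, 0.03, -0.1]]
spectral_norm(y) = 6.86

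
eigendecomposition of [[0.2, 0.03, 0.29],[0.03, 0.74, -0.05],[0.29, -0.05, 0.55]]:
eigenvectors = [[-0.87, 0.45, 0.20],[0.07, 0.52, -0.85],[0.49, 0.72, 0.48]]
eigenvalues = [0.03, 0.7, 0.76]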